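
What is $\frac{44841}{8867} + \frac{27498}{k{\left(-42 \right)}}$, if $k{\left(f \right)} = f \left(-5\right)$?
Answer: $\frac{42206896}{310345} \approx 136.0$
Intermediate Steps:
$k{\left(f \right)} = - 5 f$
$\frac{44841}{8867} + \frac{27498}{k{\left(-42 \right)}} = \frac{44841}{8867} + \frac{27498}{\left(-5\right) \left(-42\right)} = 44841 \cdot \frac{1}{8867} + \frac{27498}{210} = \frac{44841}{8867} + 27498 \cdot \frac{1}{210} = \frac{44841}{8867} + \frac{4583}{35} = \frac{42206896}{310345}$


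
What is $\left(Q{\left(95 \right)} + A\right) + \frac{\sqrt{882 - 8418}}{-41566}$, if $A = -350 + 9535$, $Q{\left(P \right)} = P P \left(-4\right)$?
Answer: $-26915 - \frac{2 i \sqrt{471}}{20783} \approx -26915.0 - 0.0020885 i$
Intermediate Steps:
$Q{\left(P \right)} = - 4 P^{2}$ ($Q{\left(P \right)} = P^{2} \left(-4\right) = - 4 P^{2}$)
$A = 9185$
$\left(Q{\left(95 \right)} + A\right) + \frac{\sqrt{882 - 8418}}{-41566} = \left(- 4 \cdot 95^{2} + 9185\right) + \frac{\sqrt{882 - 8418}}{-41566} = \left(\left(-4\right) 9025 + 9185\right) + \sqrt{-7536} \left(- \frac{1}{41566}\right) = \left(-36100 + 9185\right) + 4 i \sqrt{471} \left(- \frac{1}{41566}\right) = -26915 - \frac{2 i \sqrt{471}}{20783}$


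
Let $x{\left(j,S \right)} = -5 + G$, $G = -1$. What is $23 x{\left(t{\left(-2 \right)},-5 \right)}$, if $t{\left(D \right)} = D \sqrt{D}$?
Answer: $-138$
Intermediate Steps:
$t{\left(D \right)} = D^{\frac{3}{2}}$
$x{\left(j,S \right)} = -6$ ($x{\left(j,S \right)} = -5 - 1 = -6$)
$23 x{\left(t{\left(-2 \right)},-5 \right)} = 23 \left(-6\right) = -138$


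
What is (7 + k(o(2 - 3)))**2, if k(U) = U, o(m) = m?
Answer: 36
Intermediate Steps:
(7 + k(o(2 - 3)))**2 = (7 + (2 - 3))**2 = (7 - 1)**2 = 6**2 = 36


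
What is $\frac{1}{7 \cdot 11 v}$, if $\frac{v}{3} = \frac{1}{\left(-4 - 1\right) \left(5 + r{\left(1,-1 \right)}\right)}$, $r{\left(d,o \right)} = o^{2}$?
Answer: $- \frac{10}{77} \approx -0.12987$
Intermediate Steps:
$v = - \frac{1}{10}$ ($v = \frac{3}{\left(-4 - 1\right) \left(5 + \left(-1\right)^{2}\right)} = \frac{3}{\left(-5\right) \left(5 + 1\right)} = \frac{3}{\left(-5\right) 6} = \frac{3}{-30} = 3 \left(- \frac{1}{30}\right) = - \frac{1}{10} \approx -0.1$)
$\frac{1}{7 \cdot 11 v} = \frac{1}{7 \cdot 11 \left(- \frac{1}{10}\right)} = \frac{1}{77 \left(- \frac{1}{10}\right)} = \frac{1}{- \frac{77}{10}} = - \frac{10}{77}$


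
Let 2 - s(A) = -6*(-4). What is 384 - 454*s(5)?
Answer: 10372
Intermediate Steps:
s(A) = -22 (s(A) = 2 - (-6)*(-4) = 2 - 1*24 = 2 - 24 = -22)
384 - 454*s(5) = 384 - 454*(-22) = 384 + 9988 = 10372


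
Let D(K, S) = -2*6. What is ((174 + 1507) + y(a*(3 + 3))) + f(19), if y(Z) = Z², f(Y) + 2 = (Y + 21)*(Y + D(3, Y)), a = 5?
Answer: 2859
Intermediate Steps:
D(K, S) = -12
f(Y) = -2 + (-12 + Y)*(21 + Y) (f(Y) = -2 + (Y + 21)*(Y - 12) = -2 + (21 + Y)*(-12 + Y) = -2 + (-12 + Y)*(21 + Y))
((174 + 1507) + y(a*(3 + 3))) + f(19) = ((174 + 1507) + (5*(3 + 3))²) + (-254 + 19² + 9*19) = (1681 + (5*6)²) + (-254 + 361 + 171) = (1681 + 30²) + 278 = (1681 + 900) + 278 = 2581 + 278 = 2859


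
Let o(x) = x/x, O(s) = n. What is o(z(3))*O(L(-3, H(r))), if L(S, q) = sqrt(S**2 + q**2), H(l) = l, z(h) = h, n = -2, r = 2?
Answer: -2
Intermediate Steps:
O(s) = -2
o(x) = 1
o(z(3))*O(L(-3, H(r))) = 1*(-2) = -2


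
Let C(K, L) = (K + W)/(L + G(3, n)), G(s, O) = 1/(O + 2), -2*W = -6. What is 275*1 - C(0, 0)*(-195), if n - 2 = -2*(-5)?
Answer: 8465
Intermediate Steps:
n = 12 (n = 2 - 2*(-5) = 2 + 10 = 12)
W = 3 (W = -1/2*(-6) = 3)
G(s, O) = 1/(2 + O)
C(K, L) = (3 + K)/(1/14 + L) (C(K, L) = (K + 3)/(L + 1/(2 + 12)) = (3 + K)/(L + 1/14) = (3 + K)/(1/14 + L))
275*1 - C(0, 0)*(-195) = 275*1 - 14*(3 + 0)/(1 + 14*0)*(-195) = 275 - 14*3/(1 + 0)*(-195) = 275 - 14*3/1*(-195) = 275 - 14*1*3*(-195) = 275 - 42*(-195) = 275 - 1*(-8190) = 275 + 8190 = 8465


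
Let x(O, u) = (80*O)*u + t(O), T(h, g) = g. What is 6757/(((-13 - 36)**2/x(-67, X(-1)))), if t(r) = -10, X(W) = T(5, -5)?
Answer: 181020030/2401 ≈ 75394.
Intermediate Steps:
X(W) = -5
x(O, u) = -10 + 80*O*u (x(O, u) = (80*O)*u - 10 = 80*O*u - 10 = -10 + 80*O*u)
6757/(((-13 - 36)**2/x(-67, X(-1)))) = 6757/(((-13 - 36)**2/(-10 + 80*(-67)*(-5)))) = 6757/(((-49)**2/(-10 + 26800))) = 6757/((2401/26790)) = 6757/((2401*(1/26790))) = 6757/(2401/26790) = 6757*(26790/2401) = 181020030/2401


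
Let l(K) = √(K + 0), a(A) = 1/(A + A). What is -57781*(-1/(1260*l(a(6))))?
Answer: 57781*√3/630 ≈ 158.86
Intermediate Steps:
a(A) = 1/(2*A)
l(K) = √K
-57781*(-1/(1260*l(a(6)))) = -57781*(-√3/630) = -(-57781)*√3/630 = 57781*√3/630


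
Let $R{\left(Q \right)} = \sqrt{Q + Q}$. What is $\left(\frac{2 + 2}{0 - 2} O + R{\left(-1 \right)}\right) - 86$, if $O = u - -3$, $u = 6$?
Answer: $-104 + i \sqrt{2} \approx -104.0 + 1.4142 i$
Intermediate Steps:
$R{\left(Q \right)} = \sqrt{2} \sqrt{Q}$ ($R{\left(Q \right)} = \sqrt{2 Q} = \sqrt{2} \sqrt{Q}$)
$O = 9$ ($O = 6 - -3 = 6 + 3 = 9$)
$\left(\frac{2 + 2}{0 - 2} O + R{\left(-1 \right)}\right) - 86 = \left(\frac{2 + 2}{0 - 2} \cdot 9 + \sqrt{2} \sqrt{-1}\right) - 86 = \left(\frac{4}{-2} \cdot 9 + \sqrt{2} i\right) - 86 = \left(4 \left(- \frac{1}{2}\right) 9 + i \sqrt{2}\right) - 86 = \left(\left(-2\right) 9 + i \sqrt{2}\right) - 86 = \left(-18 + i \sqrt{2}\right) - 86 = -104 + i \sqrt{2}$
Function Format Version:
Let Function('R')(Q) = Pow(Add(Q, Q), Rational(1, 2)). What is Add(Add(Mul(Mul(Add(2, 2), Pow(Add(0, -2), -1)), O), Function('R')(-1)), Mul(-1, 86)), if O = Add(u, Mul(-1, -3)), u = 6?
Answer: Add(-104, Mul(I, Pow(2, Rational(1, 2)))) ≈ Add(-104.00, Mul(1.4142, I))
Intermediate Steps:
Function('R')(Q) = Mul(Pow(2, Rational(1, 2)), Pow(Q, Rational(1, 2))) (Function('R')(Q) = Pow(Mul(2, Q), Rational(1, 2)) = Mul(Pow(2, Rational(1, 2)), Pow(Q, Rational(1, 2))))
O = 9 (O = Add(6, Mul(-1, -3)) = Add(6, 3) = 9)
Add(Add(Mul(Mul(Add(2, 2), Pow(Add(0, -2), -1)), O), Function('R')(-1)), Mul(-1, 86)) = Add(Add(Mul(Mul(Add(2, 2), Pow(Add(0, -2), -1)), 9), Mul(Pow(2, Rational(1, 2)), Pow(-1, Rational(1, 2)))), Mul(-1, 86)) = Add(Add(Mul(Mul(4, Pow(-2, -1)), 9), Mul(Pow(2, Rational(1, 2)), I)), -86) = Add(Add(Mul(Mul(4, Rational(-1, 2)), 9), Mul(I, Pow(2, Rational(1, 2)))), -86) = Add(Add(Mul(-2, 9), Mul(I, Pow(2, Rational(1, 2)))), -86) = Add(Add(-18, Mul(I, Pow(2, Rational(1, 2)))), -86) = Add(-104, Mul(I, Pow(2, Rational(1, 2))))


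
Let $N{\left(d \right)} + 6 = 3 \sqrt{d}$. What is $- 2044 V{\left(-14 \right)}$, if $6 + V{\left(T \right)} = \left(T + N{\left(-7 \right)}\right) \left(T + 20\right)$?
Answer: $257544 - 36792 i \sqrt{7} \approx 2.5754 \cdot 10^{5} - 97343.0 i$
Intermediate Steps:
$N{\left(d \right)} = -6 + 3 \sqrt{d}$
$V{\left(T \right)} = -6 + \left(20 + T\right) \left(-6 + T + 3 i \sqrt{7}\right)$ ($V{\left(T \right)} = -6 + \left(T - \left(6 - 3 \sqrt{-7}\right)\right) \left(T + 20\right) = -6 + \left(T - \left(6 - 3 i \sqrt{7}\right)\right) \left(20 + T\right) = -6 + \left(-6 + T + 3 i \sqrt{7}\right) \left(20 + T\right) = -6 + \left(20 + T\right) \left(-6 + T + 3 i \sqrt{7}\right)$)
$- 2044 V{\left(-14 \right)} = - 2044 \left(-126 + \left(-14\right)^{2} + 14 \left(-14\right) + 60 i \sqrt{7} + 3 i \left(-14\right) \sqrt{7}\right) = - 2044 \left(-126 + 196 - 196 + 60 i \sqrt{7} - 42 i \sqrt{7}\right) = - 2044 \left(-126 + 18 i \sqrt{7}\right) = 257544 - 36792 i \sqrt{7}$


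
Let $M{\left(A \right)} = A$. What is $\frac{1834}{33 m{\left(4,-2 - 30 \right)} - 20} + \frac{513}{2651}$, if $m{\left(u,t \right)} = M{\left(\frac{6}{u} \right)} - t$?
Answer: $\frac{10837591}{5755321} \approx 1.8831$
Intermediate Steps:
$m{\left(u,t \right)} = - t + \frac{6}{u}$ ($m{\left(u,t \right)} = \frac{6}{u} - t = - t + \frac{6}{u}$)
$\frac{1834}{33 m{\left(4,-2 - 30 \right)} - 20} + \frac{513}{2651} = \frac{1834}{33 \left(- (-2 - 30) + \frac{6}{4}\right) - 20} + \frac{513}{2651} = \frac{1834}{33 \left(- (-2 - 30) + 6 \cdot \frac{1}{4}\right) - 20} + 513 \cdot \frac{1}{2651} = \frac{1834}{33 \left(\left(-1\right) \left(-32\right) + \frac{3}{2}\right) - 20} + \frac{513}{2651} = \frac{1834}{33 \left(32 + \frac{3}{2}\right) - 20} + \frac{513}{2651} = \frac{1834}{33 \cdot \frac{67}{2} - 20} + \frac{513}{2651} = \frac{1834}{\frac{2211}{2} - 20} + \frac{513}{2651} = \frac{1834}{\frac{2171}{2}} + \frac{513}{2651} = 1834 \cdot \frac{2}{2171} + \frac{513}{2651} = \frac{3668}{2171} + \frac{513}{2651} = \frac{10837591}{5755321}$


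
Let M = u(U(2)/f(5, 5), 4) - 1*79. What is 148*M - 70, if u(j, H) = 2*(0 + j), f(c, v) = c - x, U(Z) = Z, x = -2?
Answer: -81742/7 ≈ -11677.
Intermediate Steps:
f(c, v) = 2 + c (f(c, v) = c - 1*(-2) = c + 2 = 2 + c)
u(j, H) = 2*j
M = -549/7 (M = 2*(2/(2 + 5)) - 1*79 = 2*(2/7) - 79 = 4/7 - 79 = -549/7 ≈ -78.429)
148*M - 70 = 148*(-549/7) - 70 = -81252/7 - 70 = -81742/7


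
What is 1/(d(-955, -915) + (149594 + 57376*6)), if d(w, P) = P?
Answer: 1/492935 ≈ 2.0287e-6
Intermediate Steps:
1/(d(-955, -915) + (149594 + 57376*6)) = 1/(-915 + (149594 + 57376*6)) = 1/(-915 + (149594 + 344256)) = 1/(-915 + 493850) = 1/492935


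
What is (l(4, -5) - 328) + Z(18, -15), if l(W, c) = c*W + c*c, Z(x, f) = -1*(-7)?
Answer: -316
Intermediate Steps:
Z(x, f) = 7
l(W, c) = c**2 + W*c (l(W, c) = W*c + c**2 = c**2 + W*c)
(l(4, -5) - 328) + Z(18, -15) = (-5*(4 - 5) - 328) + 7 = (-5*(-1) - 328) + 7 = (5 - 328) + 7 = -323 + 7 = -316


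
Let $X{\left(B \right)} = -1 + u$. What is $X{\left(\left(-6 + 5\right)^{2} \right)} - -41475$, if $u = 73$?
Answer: $41547$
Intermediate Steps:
$X{\left(B \right)} = 72$ ($X{\left(B \right)} = -1 + 73 = 72$)
$X{\left(\left(-6 + 5\right)^{2} \right)} - -41475 = 72 - -41475 = 72 + 41475 = 41547$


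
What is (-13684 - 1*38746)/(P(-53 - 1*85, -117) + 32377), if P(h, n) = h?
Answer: -52430/32239 ≈ -1.6263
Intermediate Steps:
(-13684 - 1*38746)/(P(-53 - 1*85, -117) + 32377) = (-13684 - 1*38746)/((-53 - 1*85) + 32377) = (-13684 - 38746)/((-53 - 85) + 32377) = -52430/(-138 + 32377) = -52430/32239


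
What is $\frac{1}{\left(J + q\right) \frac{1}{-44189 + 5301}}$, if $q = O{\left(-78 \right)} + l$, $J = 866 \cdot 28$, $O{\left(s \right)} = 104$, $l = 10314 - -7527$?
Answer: $- \frac{38888}{42193} \approx -0.92167$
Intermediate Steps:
$l = 17841$ ($l = 10314 + 7527 = 17841$)
$J = 24248$
$q = 17945$ ($q = 104 + 17841 = 17945$)
$\frac{1}{\left(J + q\right) \frac{1}{-44189 + 5301}} = \frac{1}{\left(24248 + 17945\right) \frac{1}{-44189 + 5301}} = \frac{1}{42193 \frac{1}{-38888}} = \frac{1}{42193 \left(- \frac{1}{38888}\right)} = \frac{1}{- \frac{42193}{38888}} = - \frac{38888}{42193}$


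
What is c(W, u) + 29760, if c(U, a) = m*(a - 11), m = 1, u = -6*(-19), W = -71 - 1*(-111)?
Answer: 29863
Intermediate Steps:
W = 40 (W = -71 + 111 = 40)
u = 114
c(U, a) = -11 + a (c(U, a) = 1*(a - 11) = 1*(-11 + a) = -11 + a)
c(W, u) + 29760 = (-11 + 114) + 29760 = 103 + 29760 = 29863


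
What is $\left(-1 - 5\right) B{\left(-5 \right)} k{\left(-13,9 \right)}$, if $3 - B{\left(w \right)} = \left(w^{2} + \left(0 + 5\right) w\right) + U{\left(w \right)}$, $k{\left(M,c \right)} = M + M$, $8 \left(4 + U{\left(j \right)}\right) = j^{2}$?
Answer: $\frac{1209}{2} \approx 604.5$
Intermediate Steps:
$U{\left(j \right)} = -4 + \frac{j^{2}}{8}$
$k{\left(M,c \right)} = 2 M$
$B{\left(w \right)} = 7 - 5 w - \frac{9 w^{2}}{8}$ ($B{\left(w \right)} = 3 - \left(\left(w^{2} + \left(0 + 5\right) w\right) + \left(-4 + \frac{w^{2}}{8}\right)\right) = 3 - \left(\left(w^{2} + 5 w\right) + \left(-4 + \frac{w^{2}}{8}\right)\right) = 3 - \left(-4 + 5 w + \frac{9 w^{2}}{8}\right) = 7 - 5 w - \frac{9 w^{2}}{8}$)
$\left(-1 - 5\right) B{\left(-5 \right)} k{\left(-13,9 \right)} = \left(-1 - 5\right) \left(7 - -25 - \frac{9 \left(-5\right)^{2}}{8}\right) 2 \left(-13\right) = - 6 \left(7 + 25 - \frac{225}{8}\right) \left(-26\right) = \left(-6\right) \frac{31}{8} \left(-26\right) = \left(- \frac{93}{4}\right) \left(-26\right) = \frac{1209}{2}$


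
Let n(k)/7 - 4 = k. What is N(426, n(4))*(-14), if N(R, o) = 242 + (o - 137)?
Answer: -2254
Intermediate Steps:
n(k) = 28 + 7*k
N(R, o) = 105 + o (N(R, o) = 242 + (-137 + o) = 105 + o)
N(426, n(4))*(-14) = (105 + (28 + 7*4))*(-14) = (105 + (28 + 28))*(-14) = (105 + 56)*(-14) = 161*(-14) = -2254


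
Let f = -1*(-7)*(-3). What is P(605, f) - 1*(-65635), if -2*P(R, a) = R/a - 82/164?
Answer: 5514571/84 ≈ 65650.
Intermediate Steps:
f = -21 (f = 7*(-3) = -21)
P(R, a) = ¼ - R/(2*a) (P(R, a) = -(R/a - 82/164)/2 = -(R/a - 82*1/164)/2 = -(R/a - ½)/2 = -(-½ + R/a)/2 = ¼ - R/(2*a))
P(605, f) - 1*(-65635) = (¼)*(-21 - 2*605)/(-21) - 1*(-65635) = (¼)*(-1/21)*(-21 - 1210) + 65635 = (¼)*(-1/21)*(-1231) + 65635 = 1231/84 + 65635 = 5514571/84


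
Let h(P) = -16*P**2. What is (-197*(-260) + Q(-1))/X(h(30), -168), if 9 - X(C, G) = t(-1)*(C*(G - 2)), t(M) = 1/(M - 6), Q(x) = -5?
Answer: 358505/2448063 ≈ 0.14644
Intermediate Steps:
t(M) = 1/(-6 + M)
X(C, G) = 9 + C*(-2 + G)/7 (X(C, G) = 9 - C*(G - 2)/(-6 - 1) = 9 - C*(-2 + G)/(-7) = 9 - (-1)*C*(-2 + G)/7 = 9 + C*(-2 + G)/7)
(-197*(-260) + Q(-1))/X(h(30), -168) = (-197*(-260) - 5)/(9 - (-32)*30**2/7 + (1/7)*(-16*30**2)*(-168)) = (51220 - 5)/(9 - (-32)*900/7 + (1/7)*(-16*900)*(-168)) = 51215/(9 - 2/7*(-14400) + (1/7)*(-14400)*(-168)) = 51215/(9 + 28800/7 + 345600) = 51215/(2448063/7) = 51215*(7/2448063) = 358505/2448063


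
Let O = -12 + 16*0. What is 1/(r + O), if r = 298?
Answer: 1/286 ≈ 0.0034965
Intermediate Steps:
O = -12 (O = -12 + 0 = -12)
1/(r + O) = 1/(298 - 12) = 1/286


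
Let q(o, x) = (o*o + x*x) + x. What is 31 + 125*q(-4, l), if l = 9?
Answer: 13281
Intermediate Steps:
q(o, x) = x + o² + x² (q(o, x) = (o² + x²) + x = x + o² + x²)
31 + 125*q(-4, l) = 31 + 125*(9 + (-4)² + 9²) = 31 + 125*(9 + 16 + 81) = 31 + 125*106 = 31 + 13250 = 13281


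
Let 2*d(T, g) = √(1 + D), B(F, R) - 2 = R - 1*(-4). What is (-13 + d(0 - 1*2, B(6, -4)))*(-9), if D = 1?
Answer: 117 - 9*√2/2 ≈ 110.64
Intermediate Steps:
B(F, R) = 6 + R (B(F, R) = 2 + (R - 1*(-4)) = 2 + (R + 4) = 2 + (4 + R) = 6 + R)
d(T, g) = √2/2 (d(T, g) = √(1 + 1)/2 = √2/2)
(-13 + d(0 - 1*2, B(6, -4)))*(-9) = (-13 + √2/2)*(-9) = 117 - 9*√2/2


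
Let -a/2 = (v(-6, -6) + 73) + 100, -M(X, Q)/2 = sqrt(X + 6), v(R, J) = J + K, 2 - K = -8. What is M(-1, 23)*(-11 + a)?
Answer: 730*sqrt(5) ≈ 1632.3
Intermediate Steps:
K = 10 (K = 2 - 1*(-8) = 2 + 8 = 10)
v(R, J) = 10 + J (v(R, J) = J + 10 = 10 + J)
M(X, Q) = -2*sqrt(6 + X) (M(X, Q) = -2*sqrt(X + 6) = -2*sqrt(6 + X))
a = -354 (a = -2*(((10 - 6) + 73) + 100) = -2*((4 + 73) + 100) = -2*(77 + 100) = -2*177 = -354)
M(-1, 23)*(-11 + a) = (-2*sqrt(6 - 1))*(-11 - 354) = -2*sqrt(5)*(-365) = 730*sqrt(5)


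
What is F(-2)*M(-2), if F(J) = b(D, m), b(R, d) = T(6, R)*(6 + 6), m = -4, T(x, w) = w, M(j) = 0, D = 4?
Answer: 0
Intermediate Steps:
b(R, d) = 12*R (b(R, d) = R*(6 + 6) = R*12 = 12*R)
F(J) = 48 (F(J) = 12*4 = 48)
F(-2)*M(-2) = 48*0 = 0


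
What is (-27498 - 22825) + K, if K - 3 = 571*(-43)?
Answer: -74873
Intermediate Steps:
K = -24550 (K = 3 + 571*(-43) = 3 - 24553 = -24550)
(-27498 - 22825) + K = (-27498 - 22825) - 24550 = -50323 - 24550 = -74873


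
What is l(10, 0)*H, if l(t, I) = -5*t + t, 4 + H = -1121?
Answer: 45000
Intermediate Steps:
H = -1125 (H = -4 - 1121 = -1125)
l(t, I) = -4*t
l(10, 0)*H = -4*10*(-1125) = -40*(-1125) = 45000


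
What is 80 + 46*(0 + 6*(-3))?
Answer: -748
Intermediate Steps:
80 + 46*(0 + 6*(-3)) = 80 + 46*(0 - 18) = 80 + 46*(-18) = 80 - 828 = -748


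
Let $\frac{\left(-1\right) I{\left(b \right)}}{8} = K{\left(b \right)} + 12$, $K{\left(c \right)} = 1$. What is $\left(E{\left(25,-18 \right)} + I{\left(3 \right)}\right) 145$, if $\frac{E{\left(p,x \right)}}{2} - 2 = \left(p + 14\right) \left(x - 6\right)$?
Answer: $-285940$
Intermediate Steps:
$E{\left(p,x \right)} = 4 + 2 \left(-6 + x\right) \left(14 + p\right)$ ($E{\left(p,x \right)} = 4 + 2 \left(p + 14\right) \left(x - 6\right) = 4 + 2 \left(14 + p\right) \left(-6 + x\right) = 4 + 2 \left(-6 + x\right) \left(14 + p\right)$)
$I{\left(b \right)} = -104$ ($I{\left(b \right)} = - 8 \left(1 + 12\right) = \left(-8\right) 13 = -104$)
$\left(E{\left(25,-18 \right)} + I{\left(3 \right)}\right) 145 = \left(\left(-164 - 300 + 28 \left(-18\right) + 2 \cdot 25 \left(-18\right)\right) - 104\right) 145 = \left(\left(-164 - 300 - 504 - 900\right) - 104\right) 145 = \left(-1868 - 104\right) 145 = \left(-1972\right) 145 = -285940$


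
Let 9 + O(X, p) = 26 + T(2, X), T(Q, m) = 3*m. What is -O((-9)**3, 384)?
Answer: 2170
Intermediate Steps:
O(X, p) = 17 + 3*X (O(X, p) = -9 + (26 + 3*X) = 17 + 3*X)
-O((-9)**3, 384) = -(17 + 3*(-9)**3) = -(17 + 3*(-729)) = -(17 - 2187) = -1*(-2170) = 2170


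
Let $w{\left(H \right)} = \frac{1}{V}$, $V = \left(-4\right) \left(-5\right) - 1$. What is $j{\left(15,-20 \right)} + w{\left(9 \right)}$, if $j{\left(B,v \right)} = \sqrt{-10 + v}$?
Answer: $\frac{1}{19} + i \sqrt{30} \approx 0.052632 + 5.4772 i$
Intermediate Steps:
$V = 19$ ($V = 20 - 1 = 19$)
$w{\left(H \right)} = \frac{1}{19}$
$j{\left(15,-20 \right)} + w{\left(9 \right)} = \sqrt{-10 - 20} + \frac{1}{19} = \sqrt{-30} + \frac{1}{19} = i \sqrt{30} + \frac{1}{19} = \frac{1}{19} + i \sqrt{30}$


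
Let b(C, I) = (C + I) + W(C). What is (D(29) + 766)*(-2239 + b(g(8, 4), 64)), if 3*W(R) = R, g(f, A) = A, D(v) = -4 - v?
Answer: -4771097/3 ≈ -1.5904e+6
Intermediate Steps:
W(R) = R/3
b(C, I) = I + 4*C/3 (b(C, I) = (C + I) + C/3 = I + 4*C/3)
(D(29) + 766)*(-2239 + b(g(8, 4), 64)) = ((-4 - 1*29) + 766)*(-2239 + (64 + (4/3)*4)) = ((-4 - 29) + 766)*(-2239 + (64 + 16/3)) = (-33 + 766)*(-2239 + 208/3) = 733*(-6509/3) = -4771097/3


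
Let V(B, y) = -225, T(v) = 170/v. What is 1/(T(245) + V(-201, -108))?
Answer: -49/10991 ≈ -0.0044582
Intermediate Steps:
1/(T(245) + V(-201, -108)) = 1/(170/245 - 225) = 1/(170*(1/245) - 225) = 1/(34/49 - 225) = 1/(-10991/49) = -49/10991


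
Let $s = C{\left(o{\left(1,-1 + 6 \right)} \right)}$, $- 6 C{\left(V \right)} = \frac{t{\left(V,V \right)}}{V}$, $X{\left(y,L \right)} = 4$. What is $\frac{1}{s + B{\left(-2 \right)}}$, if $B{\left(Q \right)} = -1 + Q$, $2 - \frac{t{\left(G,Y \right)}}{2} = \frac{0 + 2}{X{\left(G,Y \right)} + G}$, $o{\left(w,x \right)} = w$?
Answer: $- \frac{15}{53} \approx -0.28302$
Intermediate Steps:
$t{\left(G,Y \right)} = 4 - \frac{4}{4 + G}$ ($t{\left(G,Y \right)} = 4 - 2 \frac{0 + 2}{4 + G} = 4 - 2 \frac{2}{4 + G} = 4 - \frac{4}{4 + G}$)
$C{\left(V \right)} = - \frac{2 \left(3 + V\right)}{3 V \left(4 + V\right)}$ ($C{\left(V \right)} = - \frac{\frac{4 \left(3 + V\right)}{4 + V} \frac{1}{V}}{6} = - \frac{4 \frac{1}{V} \frac{1}{4 + V} \left(3 + V\right)}{6} = - \frac{2 \left(3 + V\right)}{3 V \left(4 + V\right)}$)
$s = - \frac{8}{15}$ ($s = \frac{2 \left(-3 - 1\right)}{3 \cdot 1 \left(4 + 1\right)} = \frac{2}{3} \cdot 1 \cdot \frac{1}{5} \left(-3 - 1\right) = \frac{2}{3} \cdot 1 \cdot \frac{1}{5} \left(-4\right) = - \frac{8}{15} \approx -0.53333$)
$\frac{1}{s + B{\left(-2 \right)}} = \frac{1}{- \frac{8}{15} - 3} = \frac{1}{- \frac{53}{15}} = - \frac{15}{53}$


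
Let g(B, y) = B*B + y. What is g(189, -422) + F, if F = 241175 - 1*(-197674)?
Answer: 474148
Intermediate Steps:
g(B, y) = y + B**2 (g(B, y) = B**2 + y = y + B**2)
F = 438849 (F = 241175 + 197674 = 438849)
g(189, -422) + F = (-422 + 189**2) + 438849 = (-422 + 35721) + 438849 = 35299 + 438849 = 474148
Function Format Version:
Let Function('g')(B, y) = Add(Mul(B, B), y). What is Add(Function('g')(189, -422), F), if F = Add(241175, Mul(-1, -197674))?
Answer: 474148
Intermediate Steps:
Function('g')(B, y) = Add(y, Pow(B, 2)) (Function('g')(B, y) = Add(Pow(B, 2), y) = Add(y, Pow(B, 2)))
F = 438849 (F = Add(241175, 197674) = 438849)
Add(Function('g')(189, -422), F) = Add(Add(-422, Pow(189, 2)), 438849) = Add(Add(-422, 35721), 438849) = Add(35299, 438849) = 474148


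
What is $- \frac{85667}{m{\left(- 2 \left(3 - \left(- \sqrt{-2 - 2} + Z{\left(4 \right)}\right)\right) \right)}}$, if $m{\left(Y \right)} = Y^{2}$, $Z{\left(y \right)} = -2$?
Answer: $- \frac{1799007}{3364} + \frac{428335 i}{841} \approx -534.78 + 509.32 i$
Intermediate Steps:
$- \frac{85667}{m{\left(- 2 \left(3 - \left(- \sqrt{-2 - 2} + Z{\left(4 \right)}\right)\right) \right)}} = - \frac{85667}{\left(- 2 \left(3 + \left(\sqrt{-2 - 2} - -2\right)\right)\right)^{2}} = - \frac{85667}{\left(- 2 \left(3 + \left(\sqrt{-4} + 2\right)\right)\right)^{2}} = - \frac{85667}{\left(- 2 \left(3 + \left(2 i + 2\right)\right)\right)^{2}} = - \frac{85667}{\left(- 2 \left(3 + \left(2 + 2 i\right)\right)\right)^{2}} = - \frac{85667}{\left(- 2 \left(5 + 2 i\right)\right)^{2}} = - \frac{85667}{\left(-10 - 4 i\right)^{2}}$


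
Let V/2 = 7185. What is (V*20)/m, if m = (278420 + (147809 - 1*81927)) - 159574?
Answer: 11975/7697 ≈ 1.5558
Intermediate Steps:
V = 14370 (V = 2*7185 = 14370)
m = 184728 (m = (278420 + (147809 - 81927)) - 159574 = (278420 + 65882) - 159574 = 344302 - 159574 = 184728)
(V*20)/m = (14370*20)/184728 = 287400*(1/184728) = 11975/7697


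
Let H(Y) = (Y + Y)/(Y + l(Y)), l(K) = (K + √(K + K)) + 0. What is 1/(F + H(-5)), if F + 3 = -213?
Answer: -1183/254453 - I*√10/508906 ≈ -0.0046492 - 6.2139e-6*I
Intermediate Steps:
F = -216 (F = -3 - 213 = -216)
l(K) = K + √2*√K (l(K) = (K + √(2*K)) + 0 = (K + √2*√K) + 0 = K + √2*√K)
H(Y) = 2*Y/(2*Y + √2*√Y) (H(Y) = (Y + Y)/(Y + (Y + √2*√Y)) = (2*Y)/(2*Y + √2*√Y) = 2*Y/(2*Y + √2*√Y))
1/(F + H(-5)) = 1/(-216 + 2*(-5)/(2*(-5) + √2*√(-5))) = 1/(-216 + 2*(-5)/(-10 + √2*(I*√5))) = 1/(-216 + 2*(-5)/(-10 + I*√10)) = 1/(-216 - 10/(-10 + I*√10))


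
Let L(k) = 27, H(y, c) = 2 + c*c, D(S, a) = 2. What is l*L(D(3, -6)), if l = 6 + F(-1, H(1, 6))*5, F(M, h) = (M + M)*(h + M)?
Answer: -9828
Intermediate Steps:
H(y, c) = 2 + c**2
F(M, h) = 2*M*(M + h) (F(M, h) = (2*M)*(M + h) = 2*M*(M + h))
l = -364 (l = 6 + (2*(-1)*(-1 + (2 + 6**2)))*5 = 6 + (2*(-1)*(-1 + (2 + 36)))*5 = 6 + (2*(-1)*(-1 + 38))*5 = 6 + (2*(-1)*37)*5 = 6 - 74*5 = 6 - 370 = -364)
l*L(D(3, -6)) = -364*27 = -9828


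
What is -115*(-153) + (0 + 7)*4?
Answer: 17623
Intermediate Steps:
-115*(-153) + (0 + 7)*4 = 17595 + 7*4 = 17595 + 28 = 17623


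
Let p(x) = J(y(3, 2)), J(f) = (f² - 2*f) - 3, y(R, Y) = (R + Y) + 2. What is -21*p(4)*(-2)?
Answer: 1344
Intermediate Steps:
y(R, Y) = 2 + R + Y
J(f) = -3 + f² - 2*f
p(x) = 32 (p(x) = -3 + (2 + 3 + 2)² - 2*(2 + 3 + 2) = -3 + 7² - 2*7 = -3 + 49 - 14 = 32)
-21*p(4)*(-2) = -21*32*(-2) = -672*(-2) = 1344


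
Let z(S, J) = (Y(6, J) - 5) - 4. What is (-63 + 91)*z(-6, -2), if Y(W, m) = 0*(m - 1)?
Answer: -252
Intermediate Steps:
Y(W, m) = 0 (Y(W, m) = 0*(-1 + m) = 0)
z(S, J) = -9 (z(S, J) = (0 - 5) - 4 = -5 - 4 = -9)
(-63 + 91)*z(-6, -2) = (-63 + 91)*(-9) = 28*(-9) = -252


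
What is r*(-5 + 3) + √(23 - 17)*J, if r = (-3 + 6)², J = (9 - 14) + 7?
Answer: -18 + 2*√6 ≈ -13.101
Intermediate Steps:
J = 2 (J = -5 + 7 = 2)
r = 9 (r = 3² = 9)
r*(-5 + 3) + √(23 - 17)*J = 9*(-5 + 3) + √(23 - 17)*2 = 9*(-2) + √6*2 = -18 + 2*√6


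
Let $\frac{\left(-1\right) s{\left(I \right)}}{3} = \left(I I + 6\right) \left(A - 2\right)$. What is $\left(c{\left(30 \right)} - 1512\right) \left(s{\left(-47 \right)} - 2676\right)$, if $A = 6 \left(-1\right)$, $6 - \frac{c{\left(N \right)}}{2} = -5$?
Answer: $-75221160$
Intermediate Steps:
$c{\left(N \right)} = 22$ ($c{\left(N \right)} = 12 - -10 = 12 + 10 = 22$)
$A = -6$
$s{\left(I \right)} = 144 + 24 I^{2}$ ($s{\left(I \right)} = - 3 \left(I I + 6\right) \left(-6 - 2\right) = - 3 \left(I^{2} + 6\right) \left(-8\right) = - 3 \left(6 + I^{2}\right) \left(-8\right) = - 3 \left(-48 - 8 I^{2}\right) = 144 + 24 I^{2}$)
$\left(c{\left(30 \right)} - 1512\right) \left(s{\left(-47 \right)} - 2676\right) = \left(22 - 1512\right) \left(\left(144 + 24 \left(-47\right)^{2}\right) - 2676\right) = - 1490 \left(\left(144 + 24 \cdot 2209\right) - 2676\right) = - 1490 \left(\left(144 + 53016\right) - 2676\right) = - 1490 \left(53160 - 2676\right) = \left(-1490\right) 50484 = -75221160$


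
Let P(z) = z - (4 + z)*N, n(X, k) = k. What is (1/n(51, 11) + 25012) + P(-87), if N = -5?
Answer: 269611/11 ≈ 24510.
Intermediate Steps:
P(z) = 20 + 6*z (P(z) = z - (4 + z)*(-5) = z - (-20 - 5*z) = z + (20 + 5*z) = 20 + 6*z)
(1/n(51, 11) + 25012) + P(-87) = (1/11 + 25012) + (20 + 6*(-87)) = (1/11 + 25012) + (20 - 522) = 275133/11 - 502 = 269611/11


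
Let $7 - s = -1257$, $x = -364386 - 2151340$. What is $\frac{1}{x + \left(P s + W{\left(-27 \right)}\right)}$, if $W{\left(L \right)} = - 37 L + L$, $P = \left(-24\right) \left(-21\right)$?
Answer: $- \frac{1}{1877698} \approx -5.3257 \cdot 10^{-7}$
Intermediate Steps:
$P = 504$
$W{\left(L \right)} = - 36 L$
$x = -2515726$ ($x = -364386 - 2151340 = -2515726$)
$s = 1264$ ($s = 7 - -1257 = 7 + 1257 = 1264$)
$\frac{1}{x + \left(P s + W{\left(-27 \right)}\right)} = \frac{1}{-2515726 + \left(504 \cdot 1264 - -972\right)} = \frac{1}{-2515726 + \left(637056 + 972\right)} = \frac{1}{-2515726 + 638028} = \frac{1}{-1877698} = - \frac{1}{1877698}$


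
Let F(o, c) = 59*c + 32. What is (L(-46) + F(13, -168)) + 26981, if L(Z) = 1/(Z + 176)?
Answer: 2223131/130 ≈ 17101.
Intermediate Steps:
F(o, c) = 32 + 59*c
L(Z) = 1/(176 + Z)
(L(-46) + F(13, -168)) + 26981 = (1/(176 - 46) + (32 + 59*(-168))) + 26981 = (1/130 + (32 - 9912)) + 26981 = (1/130 - 9880) + 26981 = -1284399/130 + 26981 = 2223131/130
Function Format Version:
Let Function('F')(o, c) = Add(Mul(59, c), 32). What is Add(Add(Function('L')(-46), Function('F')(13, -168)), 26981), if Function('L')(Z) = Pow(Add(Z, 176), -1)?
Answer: Rational(2223131, 130) ≈ 17101.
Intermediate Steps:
Function('F')(o, c) = Add(32, Mul(59, c))
Function('L')(Z) = Pow(Add(176, Z), -1)
Add(Add(Function('L')(-46), Function('F')(13, -168)), 26981) = Add(Add(Pow(Add(176, -46), -1), Add(32, Mul(59, -168))), 26981) = Add(Add(Pow(130, -1), Add(32, -9912)), 26981) = Add(Add(Rational(1, 130), -9880), 26981) = Add(Rational(-1284399, 130), 26981) = Rational(2223131, 130)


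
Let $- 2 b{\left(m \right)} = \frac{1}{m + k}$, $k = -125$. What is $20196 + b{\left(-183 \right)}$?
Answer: $\frac{12440737}{616} \approx 20196.0$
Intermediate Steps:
$b{\left(m \right)} = - \frac{1}{2 \left(-125 + m\right)}$ ($b{\left(m \right)} = - \frac{1}{2 \left(m - 125\right)} = - \frac{1}{2 \left(-125 + m\right)}$)
$20196 + b{\left(-183 \right)} = 20196 - \frac{1}{-250 + 2 \left(-183\right)} = 20196 - \frac{1}{-250 - 366} = 20196 - \frac{1}{-616} = 20196 - - \frac{1}{616} = 20196 + \frac{1}{616} = \frac{12440737}{616}$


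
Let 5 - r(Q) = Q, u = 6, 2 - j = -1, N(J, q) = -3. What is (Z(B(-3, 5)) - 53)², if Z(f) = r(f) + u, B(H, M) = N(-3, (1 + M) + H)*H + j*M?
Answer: 4356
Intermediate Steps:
j = 3 (j = 2 - 1*(-1) = 2 + 1 = 3)
r(Q) = 5 - Q
B(H, M) = -3*H + 3*M
Z(f) = 11 - f (Z(f) = (5 - f) + 6 = 11 - f)
(Z(B(-3, 5)) - 53)² = ((11 - (-3*(-3) + 3*5)) - 53)² = ((11 - (9 + 15)) - 53)² = ((11 - 1*24) - 53)² = ((11 - 24) - 53)² = (-13 - 53)² = (-66)² = 4356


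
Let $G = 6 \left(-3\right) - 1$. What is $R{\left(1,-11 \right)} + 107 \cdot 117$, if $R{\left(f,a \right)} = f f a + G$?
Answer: $12489$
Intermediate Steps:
$G = -19$ ($G = -18 - 1 = -19$)
$R{\left(f,a \right)} = -19 + a f^{2}$ ($R{\left(f,a \right)} = f f a - 19 = f^{2} a - 19 = a f^{2} - 19 = -19 + a f^{2}$)
$R{\left(1,-11 \right)} + 107 \cdot 117 = \left(-19 - 11 \cdot 1^{2}\right) + 107 \cdot 117 = \left(-19 - 11\right) + 12519 = -30 + 12519 = 12489$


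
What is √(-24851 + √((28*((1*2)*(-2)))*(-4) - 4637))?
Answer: √(-24851 + I*√4189) ≈ 0.205 + 157.64*I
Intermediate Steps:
√(-24851 + √((28*((1*2)*(-2)))*(-4) - 4637)) = √(-24851 + √((28*(2*(-2)))*(-4) - 4637)) = √(-24851 + √((28*(-4))*(-4) - 4637)) = √(-24851 + √(-112*(-4) - 4637)) = √(-24851 + √(448 - 4637)) = √(-24851 + √(-4189)) = √(-24851 + I*√4189)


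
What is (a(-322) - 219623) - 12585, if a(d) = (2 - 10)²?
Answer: -232144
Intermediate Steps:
a(d) = 64 (a(d) = (-8)² = 64)
(a(-322) - 219623) - 12585 = (64 - 219623) - 12585 = -219559 - 12585 = -232144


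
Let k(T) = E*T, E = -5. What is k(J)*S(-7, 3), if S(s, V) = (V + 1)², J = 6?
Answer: -480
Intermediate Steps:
k(T) = -5*T
S(s, V) = (1 + V)²
k(J)*S(-7, 3) = (-5*6)*(1 + 3)² = -30*4² = -30*16 = -480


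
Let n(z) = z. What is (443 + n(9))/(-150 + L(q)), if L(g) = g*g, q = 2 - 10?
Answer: -226/43 ≈ -5.2558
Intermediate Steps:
q = -8
L(g) = g²
(443 + n(9))/(-150 + L(q)) = (443 + 9)/(-150 + (-8)²) = 452/(-150 + 64) = 452/(-86) = 452*(-1/86) = -226/43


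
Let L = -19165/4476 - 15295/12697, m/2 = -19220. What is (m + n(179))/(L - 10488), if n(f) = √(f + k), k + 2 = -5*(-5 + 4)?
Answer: 2184613315680/596363423161 - 56831772*√182/596363423161 ≈ 3.6619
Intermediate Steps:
m = -38440 (m = 2*(-19220) = -38440)
k = 3 (k = -2 - 5*(-5 + 4) = -2 - 5*(-1) = -2 + 5 = 3)
L = -311798425/56831772 (L = -19165*1/4476 - 15295*1/12697 = -19165/4476 - 15295/12697 = -311798425/56831772 ≈ -5.4863)
n(f) = √(3 + f) (n(f) = √(f + 3) = √(3 + f))
(m + n(179))/(L - 10488) = (-38440 + √(3 + 179))/(-311798425/56831772 - 10488) = (-38440 + √182)/(-596363423161/56831772) = (-38440 + √182)*(-56831772/596363423161) = 2184613315680/596363423161 - 56831772*√182/596363423161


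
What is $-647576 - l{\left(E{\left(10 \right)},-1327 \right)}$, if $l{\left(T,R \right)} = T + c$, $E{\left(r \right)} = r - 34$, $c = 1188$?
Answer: $-648740$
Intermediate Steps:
$E{\left(r \right)} = -34 + r$
$l{\left(T,R \right)} = 1188 + T$ ($l{\left(T,R \right)} = T + 1188 = 1188 + T$)
$-647576 - l{\left(E{\left(10 \right)},-1327 \right)} = -647576 - \left(1188 + \left(-34 + 10\right)\right) = -647576 - \left(1188 - 24\right) = -647576 - 1164 = -648740$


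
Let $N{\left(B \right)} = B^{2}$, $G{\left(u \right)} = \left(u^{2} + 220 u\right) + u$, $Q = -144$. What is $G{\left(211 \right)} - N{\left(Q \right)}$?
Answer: $70416$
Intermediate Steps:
$G{\left(u \right)} = u^{2} + 221 u$
$G{\left(211 \right)} - N{\left(Q \right)} = 211 \left(221 + 211\right) - \left(-144\right)^{2} = 211 \cdot 432 - 20736 = 91152 - 20736 = 70416$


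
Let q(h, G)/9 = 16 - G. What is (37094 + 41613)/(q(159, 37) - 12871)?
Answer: -78707/13060 ≈ -6.0266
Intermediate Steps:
q(h, G) = 144 - 9*G (q(h, G) = 9*(16 - G) = 144 - 9*G)
(37094 + 41613)/(q(159, 37) - 12871) = (37094 + 41613)/((144 - 9*37) - 12871) = 78707/((144 - 333) - 12871) = 78707/(-189 - 12871) = 78707/(-13060) = 78707*(-1/13060) = -78707/13060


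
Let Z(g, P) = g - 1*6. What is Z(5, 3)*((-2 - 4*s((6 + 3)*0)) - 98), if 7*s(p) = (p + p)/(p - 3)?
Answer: 100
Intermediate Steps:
Z(g, P) = -6 + g (Z(g, P) = g - 6 = -6 + g)
s(p) = 2*p/(7*(-3 + p)) (s(p) = ((p + p)/(p - 3))/7 = ((2*p)/(-3 + p))/7 = (2*p/(-3 + p))/7 = 2*p/(7*(-3 + p)))
Z(5, 3)*((-2 - 4*s((6 + 3)*0)) - 98) = (-6 + 5)*((-2 - 8*(6 + 3)*0/(7*(-3 + (6 + 3)*0))) - 98) = -((-2 - 8*9*0/(7*(-3 + 9*0))) - 98) = -((-2 - 8*0/(7*(-3 + 0))) - 98) = -((-2 - 8*0/(7*(-3))) - 98) = -((-2 - 8*0*(-1)/(7*3)) - 98) = -((-2 - 4*0) - 98) = -((-2 + 0) - 98) = -(-2 - 98) = -1*(-100) = 100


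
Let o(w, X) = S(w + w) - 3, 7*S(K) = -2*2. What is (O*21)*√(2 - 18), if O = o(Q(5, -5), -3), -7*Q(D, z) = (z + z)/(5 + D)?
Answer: -300*I ≈ -300.0*I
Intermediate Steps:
S(K) = -4/7 (S(K) = (-2*2)/7 = (⅐)*(-4) = -4/7)
Q(D, z) = -2*z/(7*(5 + D)) (Q(D, z) = -(z + z)/(7*(5 + D)) = -2*z/(7*(5 + D)))
o(w, X) = -25/7 (o(w, X) = -4/7 - 3 = -25/7)
O = -25/7 ≈ -3.5714
(O*21)*√(2 - 18) = (-25/7*21)*√(2 - 18) = -300*I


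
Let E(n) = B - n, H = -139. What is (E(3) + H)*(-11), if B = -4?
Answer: 1606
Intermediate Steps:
E(n) = -4 - n
(E(3) + H)*(-11) = ((-4 - 1*3) - 139)*(-11) = ((-4 - 3) - 139)*(-11) = (-7 - 139)*(-11) = -146*(-11) = 1606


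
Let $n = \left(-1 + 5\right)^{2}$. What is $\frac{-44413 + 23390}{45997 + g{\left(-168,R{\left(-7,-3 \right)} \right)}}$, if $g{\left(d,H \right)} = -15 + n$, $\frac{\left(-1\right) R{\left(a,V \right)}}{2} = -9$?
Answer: $- \frac{21023}{45998} \approx -0.45704$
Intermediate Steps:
$n = 16$ ($n = 4^{2} = 16$)
$R{\left(a,V \right)} = 18$ ($R{\left(a,V \right)} = \left(-2\right) \left(-9\right) = 18$)
$g{\left(d,H \right)} = 1$ ($g{\left(d,H \right)} = -15 + 16 = 1$)
$\frac{-44413 + 23390}{45997 + g{\left(-168,R{\left(-7,-3 \right)} \right)}} = \frac{-44413 + 23390}{45997 + 1} = - \frac{21023}{45998}$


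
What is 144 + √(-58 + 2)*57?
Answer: 144 + 114*I*√14 ≈ 144.0 + 426.55*I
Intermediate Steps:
144 + √(-58 + 2)*57 = 144 + √(-56)*57 = 144 + (2*I*√14)*57 = 144 + 114*I*√14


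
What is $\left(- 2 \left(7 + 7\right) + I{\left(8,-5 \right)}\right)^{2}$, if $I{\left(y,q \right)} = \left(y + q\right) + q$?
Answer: $900$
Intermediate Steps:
$I{\left(y,q \right)} = y + 2 q$ ($I{\left(y,q \right)} = \left(q + y\right) + q = y + 2 q$)
$\left(- 2 \left(7 + 7\right) + I{\left(8,-5 \right)}\right)^{2} = \left(- 2 \left(7 + 7\right) + \left(8 + 2 \left(-5\right)\right)\right)^{2} = \left(\left(-2\right) 14 + \left(8 - 10\right)\right)^{2} = \left(-28 - 2\right)^{2} = \left(-30\right)^{2} = 900$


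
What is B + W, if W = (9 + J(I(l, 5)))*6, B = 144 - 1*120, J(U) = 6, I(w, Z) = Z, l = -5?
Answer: 114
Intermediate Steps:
B = 24 (B = 144 - 120 = 24)
W = 90 (W = (9 + 6)*6 = 15*6 = 90)
B + W = 24 + 90 = 114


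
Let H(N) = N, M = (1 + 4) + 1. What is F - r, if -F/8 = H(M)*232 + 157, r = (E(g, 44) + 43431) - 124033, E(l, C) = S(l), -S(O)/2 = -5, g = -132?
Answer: 68200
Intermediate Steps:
S(O) = 10 (S(O) = -2*(-5) = 10)
M = 6 (M = 5 + 1 = 6)
E(l, C) = 10
r = -80592 (r = (10 + 43431) - 124033 = 43441 - 124033 = -80592)
F = -12392 (F = -8*(6*232 + 157) = -8*(1392 + 157) = -8*1549 = -12392)
F - r = -12392 - 1*(-80592) = -12392 + 80592 = 68200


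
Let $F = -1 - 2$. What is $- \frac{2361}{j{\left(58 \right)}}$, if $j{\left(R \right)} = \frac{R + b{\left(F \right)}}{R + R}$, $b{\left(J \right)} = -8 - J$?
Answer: $- \frac{273876}{53} \approx -5167.5$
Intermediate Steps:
$F = -3$
$j{\left(R \right)} = \frac{-5 + R}{2 R}$ ($j{\left(R \right)} = \frac{R - 5}{R + R} = \frac{R + \left(-8 + 3\right)}{2 R} = \left(R - 5\right) \frac{1}{2 R} = \left(-5 + R\right) \frac{1}{2 R} = \frac{-5 + R}{2 R}$)
$- \frac{2361}{j{\left(58 \right)}} = - \frac{2361}{\frac{1}{2} \cdot \frac{1}{58} \left(-5 + 58\right)} = - \frac{2361}{\frac{1}{2} \cdot \frac{1}{58} \cdot 53} = - \frac{2361}{\frac{53}{116}} = \left(-2361\right) \frac{116}{53} = - \frac{273876}{53}$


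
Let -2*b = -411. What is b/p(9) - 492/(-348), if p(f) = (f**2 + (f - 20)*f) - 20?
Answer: -8803/2204 ≈ -3.9941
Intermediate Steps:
p(f) = -20 + f**2 + f*(-20 + f) (p(f) = (f**2 + (-20 + f)*f) - 20 = (f**2 + f*(-20 + f)) - 20 = -20 + f**2 + f*(-20 + f))
b = 411/2 (b = -1/2*(-411) = 411/2 ≈ 205.50)
b/p(9) - 492/(-348) = 411/(2*(-20 - 20*9 + 2*9**2)) - 492/(-348) = 411/(2*(-20 - 180 + 2*81)) - 492*(-1/348) = 411/(2*(-20 - 180 + 162)) + 41/29 = (411/2)/(-38) + 41/29 = (411/2)*(-1/38) + 41/29 = -411/76 + 41/29 = -8803/2204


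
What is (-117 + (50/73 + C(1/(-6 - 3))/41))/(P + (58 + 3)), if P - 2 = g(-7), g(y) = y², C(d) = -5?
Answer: -21781/20951 ≈ -1.0396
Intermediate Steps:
P = 51 (P = 2 + (-7)² = 2 + 49 = 51)
(-117 + (50/73 + C(1/(-6 - 3))/41))/(P + (58 + 3)) = (-117 + (50/73 - 5/41))/(51 + (58 + 3)) = (-117 + (50*(1/73) - 5*1/41))/(51 + 61) = (-117 + (50/73 - 5/41))/112 = (-117 + 1685/2993)/112 = (1/112)*(-348496/2993) = -21781/20951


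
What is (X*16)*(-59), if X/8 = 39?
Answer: -294528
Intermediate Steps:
X = 312 (X = 8*39 = 312)
(X*16)*(-59) = (312*16)*(-59) = 4992*(-59) = -294528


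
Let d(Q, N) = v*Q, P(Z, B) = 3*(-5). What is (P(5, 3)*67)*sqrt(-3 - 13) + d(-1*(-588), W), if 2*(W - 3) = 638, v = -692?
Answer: -406896 - 4020*I ≈ -4.069e+5 - 4020.0*I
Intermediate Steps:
W = 322 (W = 3 + (1/2)*638 = 3 + 319 = 322)
P(Z, B) = -15
d(Q, N) = -692*Q
(P(5, 3)*67)*sqrt(-3 - 13) + d(-1*(-588), W) = (-15*67)*sqrt(-3 - 13) - (-692)*(-588) = -4020*I - 692*588 = -4020*I - 406896 = -406896 - 4020*I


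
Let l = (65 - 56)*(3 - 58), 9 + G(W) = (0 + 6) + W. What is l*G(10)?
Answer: -3465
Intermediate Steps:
G(W) = -3 + W (G(W) = -9 + ((0 + 6) + W) = -9 + (6 + W) = -3 + W)
l = -495 (l = 9*(-55) = -495)
l*G(10) = -495*(-3 + 10) = -495*7 = -3465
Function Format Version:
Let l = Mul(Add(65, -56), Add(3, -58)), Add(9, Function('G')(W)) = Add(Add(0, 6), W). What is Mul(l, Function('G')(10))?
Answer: -3465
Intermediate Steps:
Function('G')(W) = Add(-3, W) (Function('G')(W) = Add(-9, Add(Add(0, 6), W)) = Add(-9, Add(6, W)) = Add(-3, W))
l = -495 (l = Mul(9, -55) = -495)
Mul(l, Function('G')(10)) = Mul(-495, Add(-3, 10)) = Mul(-495, 7) = -3465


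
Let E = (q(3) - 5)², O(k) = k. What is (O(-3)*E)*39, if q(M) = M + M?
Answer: -117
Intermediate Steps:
q(M) = 2*M
E = 1 (E = (2*3 - 5)² = (6 - 5)² = 1² = 1)
(O(-3)*E)*39 = -3*1*39 = -3*39 = -117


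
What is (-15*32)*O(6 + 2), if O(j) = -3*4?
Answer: 5760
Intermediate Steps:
O(j) = -12
(-15*32)*O(6 + 2) = -15*32*(-12) = -480*(-12) = 5760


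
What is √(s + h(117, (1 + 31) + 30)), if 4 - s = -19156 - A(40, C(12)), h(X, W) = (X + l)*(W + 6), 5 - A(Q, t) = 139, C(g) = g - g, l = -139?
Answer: √17530 ≈ 132.40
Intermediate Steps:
C(g) = 0
A(Q, t) = -134 (A(Q, t) = 5 - 1*139 = 5 - 139 = -134)
h(X, W) = (-139 + X)*(6 + W) (h(X, W) = (X - 139)*(W + 6) = (-139 + X)*(6 + W))
s = 19026 (s = 4 - (-19156 - 1*(-134)) = 4 - (-19156 + 134) = 4 - 1*(-19022) = 4 + 19022 = 19026)
√(s + h(117, (1 + 31) + 30)) = √(19026 + (-834 - 139*((1 + 31) + 30) + 6*117 + ((1 + 31) + 30)*117)) = √(19026 + (-834 - 139*(32 + 30) + 702 + (32 + 30)*117)) = √(19026 + (-834 - 139*62 + 702 + 62*117)) = √(19026 + (-834 - 8618 + 702 + 7254)) = √(19026 - 1496) = √17530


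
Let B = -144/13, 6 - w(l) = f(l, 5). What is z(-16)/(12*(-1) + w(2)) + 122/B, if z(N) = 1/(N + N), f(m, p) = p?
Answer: -34883/3168 ≈ -11.011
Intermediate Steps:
w(l) = 1 (w(l) = 6 - 1*5 = 6 - 5 = 1)
B = -144/13 (B = -144*1/13 = -144/13 ≈ -11.077)
z(N) = 1/(2*N)
z(-16)/(12*(-1) + w(2)) + 122/B = ((½)/(-16))/(12*(-1) + 1) + 122/(-144/13) = ((½)*(-1/16))/(-12 + 1) + 122*(-13/144) = -1/32/(-11) - 793/72 = -1/32*(-1/11) - 793/72 = 1/352 - 793/72 = -34883/3168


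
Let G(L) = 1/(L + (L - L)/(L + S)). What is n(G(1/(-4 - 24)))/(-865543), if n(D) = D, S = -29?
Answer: 4/123649 ≈ 3.2350e-5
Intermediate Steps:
G(L) = 1/L (G(L) = 1/(L + (L - L)/(L - 29)) = 1/(L + 0/(-29 + L)) = 1/(L + 0) = 1/L)
n(G(1/(-4 - 24)))/(-865543) = 1/(1/(-4 - 24)*(-865543)) = -1/865543/1/(-28) = -1/865543/(-1/28) = -28*(-1/865543) = 4/123649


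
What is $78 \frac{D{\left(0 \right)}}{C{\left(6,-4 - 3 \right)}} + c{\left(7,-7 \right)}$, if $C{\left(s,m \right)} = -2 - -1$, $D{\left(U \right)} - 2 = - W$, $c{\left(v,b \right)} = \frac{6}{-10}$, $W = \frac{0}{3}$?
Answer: $- \frac{783}{5} \approx -156.6$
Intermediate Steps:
$W = 0$ ($W = 0 \cdot \frac{1}{3} = 0$)
$c{\left(v,b \right)} = - \frac{3}{5}$ ($c{\left(v,b \right)} = 6 \left(- \frac{1}{10}\right) = - \frac{3}{5}$)
$D{\left(U \right)} = 2$ ($D{\left(U \right)} = 2 - 0 = 2 + 0 = 2$)
$C{\left(s,m \right)} = -1$ ($C{\left(s,m \right)} = -2 + 1 = -1$)
$78 \frac{D{\left(0 \right)}}{C{\left(6,-4 - 3 \right)}} + c{\left(7,-7 \right)} = 78 \frac{1}{-1} \cdot 2 - \frac{3}{5} = 78 \left(\left(-1\right) 2\right) - \frac{3}{5} = 78 \left(-2\right) - \frac{3}{5} = -156 - \frac{3}{5} = - \frac{783}{5}$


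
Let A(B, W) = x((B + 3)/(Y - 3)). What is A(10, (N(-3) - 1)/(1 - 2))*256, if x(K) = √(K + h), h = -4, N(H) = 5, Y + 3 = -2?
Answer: 192*I*√10 ≈ 607.16*I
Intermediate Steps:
Y = -5 (Y = -3 - 2 = -5)
x(K) = √(-4 + K) (x(K) = √(K - 4) = √(-4 + K))
A(B, W) = √(-35/8 - B/8) (A(B, W) = √(-4 + (B + 3)/(-5 - 3)) = √(-4 + (3 + B)/(-8)) = √(-4 + (3 + B)*(-⅛)) = √(-4 + (-3/8 - B/8)) = √(-35/8 - B/8))
A(10, (N(-3) - 1)/(1 - 2))*256 = (√(-70 - 2*10)/4)*256 = (√(-70 - 20)/4)*256 = (√(-90)/4)*256 = ((3*I*√10)/4)*256 = (3*I*√10/4)*256 = 192*I*√10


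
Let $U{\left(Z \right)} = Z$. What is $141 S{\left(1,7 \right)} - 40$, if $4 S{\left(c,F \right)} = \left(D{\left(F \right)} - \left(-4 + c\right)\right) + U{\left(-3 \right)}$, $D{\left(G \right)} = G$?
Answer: $\frac{827}{4} \approx 206.75$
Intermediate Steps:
$S{\left(c,F \right)} = \frac{1}{4} - \frac{c}{4} + \frac{F}{4}$ ($S{\left(c,F \right)} = \frac{\left(F - \left(-4 + c\right)\right) - 3}{4} = \frac{\left(4 + F - c\right) - 3}{4} = \frac{1 + F - c}{4} = \frac{1}{4} - \frac{c}{4} + \frac{F}{4}$)
$141 S{\left(1,7 \right)} - 40 = 141 \left(\frac{1}{4} - \frac{1}{4} + \frac{1}{4} \cdot 7\right) - 40 = 141 \left(\frac{1}{4} - \frac{1}{4} + \frac{7}{4}\right) - 40 = 141 \cdot \frac{7}{4} - 40 = \frac{987}{4} - 40 = \frac{827}{4}$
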